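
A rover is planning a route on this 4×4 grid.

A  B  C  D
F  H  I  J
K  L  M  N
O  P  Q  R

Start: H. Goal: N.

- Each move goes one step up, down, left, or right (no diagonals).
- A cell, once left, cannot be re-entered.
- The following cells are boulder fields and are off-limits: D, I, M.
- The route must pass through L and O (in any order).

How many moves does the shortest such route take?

7

Any route passes through L and O in some order between H and N. Summing Manhattan distances along each leg and taking the cheapest ordering (H → L → O → N) gives a lower bound of 1 + 2 + 4 = 7 moves.
A route of 7 moves achieves this: H → L → K → O → P → Q → R → N.
Since 7 matches the lower bound, it is optimal.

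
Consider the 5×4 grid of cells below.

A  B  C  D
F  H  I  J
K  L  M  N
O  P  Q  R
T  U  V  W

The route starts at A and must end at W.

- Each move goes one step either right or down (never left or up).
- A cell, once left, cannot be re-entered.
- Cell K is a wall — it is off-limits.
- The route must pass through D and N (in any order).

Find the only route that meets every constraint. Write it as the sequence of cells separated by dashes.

Moves only go right or down, so the column and row indices never decrease.
Route from A: 3× right (reaching D), 4× down (reaching W) — 7 moves in all.
Check: all required cells visited.

A - B - C - D - J - N - R - W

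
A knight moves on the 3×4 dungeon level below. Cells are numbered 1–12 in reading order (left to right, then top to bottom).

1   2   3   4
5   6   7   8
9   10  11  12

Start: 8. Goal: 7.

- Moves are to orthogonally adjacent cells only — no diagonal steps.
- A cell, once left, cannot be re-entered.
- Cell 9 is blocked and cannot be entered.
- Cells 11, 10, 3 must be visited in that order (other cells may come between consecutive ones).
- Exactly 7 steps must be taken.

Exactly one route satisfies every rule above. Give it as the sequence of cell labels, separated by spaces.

The waypoints must appear in the order 11, 10, 3, with no cell reused.
Route from 8: down 1 to 12, left 2 to 10, up 2 to 2, right 1 to 3, down 1 to 7 — 7 moves in all.
Check: order respected (11 at step 2, 10 at step 3, 3 at step 6); 7 moves as required.

8 12 11 10 6 2 3 7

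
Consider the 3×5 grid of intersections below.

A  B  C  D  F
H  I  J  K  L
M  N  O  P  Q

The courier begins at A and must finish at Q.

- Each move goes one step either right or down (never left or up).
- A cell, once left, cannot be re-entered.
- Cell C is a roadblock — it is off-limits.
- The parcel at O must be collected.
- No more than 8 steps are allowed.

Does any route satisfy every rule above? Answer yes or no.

yes

One route that works: A → H → M → N → O → P → Q.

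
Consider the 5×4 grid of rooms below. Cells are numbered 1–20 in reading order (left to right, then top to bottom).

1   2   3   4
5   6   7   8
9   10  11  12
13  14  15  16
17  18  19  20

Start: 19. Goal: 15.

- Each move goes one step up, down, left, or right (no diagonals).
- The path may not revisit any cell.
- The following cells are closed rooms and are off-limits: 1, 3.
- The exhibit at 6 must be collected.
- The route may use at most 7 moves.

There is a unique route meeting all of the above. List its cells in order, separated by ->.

19 -> 18 -> 14 -> 10 -> 6 -> 7 -> 11 -> 15

The 7-move cap with required stops at 6 leaves no slack for detours.
Route from 19: left 1 to 18, up 3 to 6, right 1 to 7, down 2 to 15 — 7 moves in all.
Check: all required cells visited; 7 ≤ 7 moves.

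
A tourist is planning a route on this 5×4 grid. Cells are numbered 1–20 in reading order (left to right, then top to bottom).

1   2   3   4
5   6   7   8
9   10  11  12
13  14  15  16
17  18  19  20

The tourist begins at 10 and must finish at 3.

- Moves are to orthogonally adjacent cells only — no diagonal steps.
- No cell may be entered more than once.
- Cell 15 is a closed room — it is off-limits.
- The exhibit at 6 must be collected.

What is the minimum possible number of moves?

Any route passes through 6 somewhere between 10 and 3. Summing Manhattan distances along the two legs (10 → 6 → 3) gives a lower bound of 1 + 2 = 3 moves.
A route of 3 moves achieves this: 10 → 6 → 2 → 3.
Since 3 matches the lower bound, it is optimal.

3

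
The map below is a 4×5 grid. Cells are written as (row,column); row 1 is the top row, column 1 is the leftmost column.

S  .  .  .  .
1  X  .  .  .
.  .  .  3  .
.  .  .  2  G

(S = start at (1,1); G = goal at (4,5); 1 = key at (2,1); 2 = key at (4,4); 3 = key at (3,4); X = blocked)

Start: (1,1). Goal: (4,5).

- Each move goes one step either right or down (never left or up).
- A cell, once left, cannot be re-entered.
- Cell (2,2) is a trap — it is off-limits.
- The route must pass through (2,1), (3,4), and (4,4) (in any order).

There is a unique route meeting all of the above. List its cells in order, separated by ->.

Moves only go right or down, so the column and row indices never decrease.
Route from (1,1): down 2 to (3,1), right 3 to (3,4), down 1 to (4,4), right 1 to (4,5) — 7 moves in all.
Check: all required cells visited.

(1,1) -> (2,1) -> (3,1) -> (3,2) -> (3,3) -> (3,4) -> (4,4) -> (4,5)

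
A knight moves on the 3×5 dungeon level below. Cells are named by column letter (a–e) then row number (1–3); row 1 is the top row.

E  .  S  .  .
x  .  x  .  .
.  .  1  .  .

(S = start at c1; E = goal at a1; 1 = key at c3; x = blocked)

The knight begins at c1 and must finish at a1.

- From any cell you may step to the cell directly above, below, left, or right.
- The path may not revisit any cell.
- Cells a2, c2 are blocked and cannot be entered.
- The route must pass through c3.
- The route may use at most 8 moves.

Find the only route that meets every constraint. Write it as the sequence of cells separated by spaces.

The budget equals the shortest possible length, so every move has to be on a shortest route through the required cells.
Route from c1: right to d1, 2× down (reaching d3), 2× left (reaching b3), 2× up (reaching b1), left to a1 — 8 moves in all.
Check: all required cells visited; 8 ≤ 8 moves.

c1 d1 d2 d3 c3 b3 b2 b1 a1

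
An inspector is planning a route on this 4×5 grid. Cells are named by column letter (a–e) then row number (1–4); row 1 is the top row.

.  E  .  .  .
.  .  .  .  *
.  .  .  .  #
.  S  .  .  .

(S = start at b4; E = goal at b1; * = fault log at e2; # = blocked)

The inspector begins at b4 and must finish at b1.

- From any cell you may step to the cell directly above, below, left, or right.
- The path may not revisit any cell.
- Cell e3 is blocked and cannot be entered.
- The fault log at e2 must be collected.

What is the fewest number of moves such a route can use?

9

Any route passes through e2 somewhere between b4 and b1. Summing Manhattan distances along the two legs (b4 → e2 → b1) gives a lower bound of 5 + 4 = 9 moves.
A route of 9 moves achieves this: b4 → b3 → b2 → c2 → d2 → e2 → e1 → d1 → c1 → b1.
Since 9 matches the lower bound, it is optimal.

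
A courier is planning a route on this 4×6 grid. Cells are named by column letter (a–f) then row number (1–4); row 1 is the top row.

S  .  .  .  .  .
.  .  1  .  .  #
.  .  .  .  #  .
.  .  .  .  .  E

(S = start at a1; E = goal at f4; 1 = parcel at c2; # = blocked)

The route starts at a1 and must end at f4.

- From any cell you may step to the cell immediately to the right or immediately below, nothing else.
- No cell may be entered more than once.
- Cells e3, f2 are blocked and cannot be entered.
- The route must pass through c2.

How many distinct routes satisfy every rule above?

9

A right/down-only route from a1 to f4 makes exactly 3 down-moves and 5 right-moves in some order.
With no other constraints that would be C(8,3) = 56 routes.
Split at c2 and multiply the segment counts (each segment already excludes blocked cells): a1→c2: 3; c2→f4: 3; product = 9.
That gives 9 routes.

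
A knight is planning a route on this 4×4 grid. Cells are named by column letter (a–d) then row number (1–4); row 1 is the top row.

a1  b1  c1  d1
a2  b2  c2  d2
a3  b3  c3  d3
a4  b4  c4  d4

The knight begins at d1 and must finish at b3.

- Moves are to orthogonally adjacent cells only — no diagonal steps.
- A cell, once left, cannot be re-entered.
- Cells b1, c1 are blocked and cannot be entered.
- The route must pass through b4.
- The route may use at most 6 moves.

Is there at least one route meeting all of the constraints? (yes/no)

One route that works: d1 → d2 → d3 → d4 → c4 → b4 → b3.

yes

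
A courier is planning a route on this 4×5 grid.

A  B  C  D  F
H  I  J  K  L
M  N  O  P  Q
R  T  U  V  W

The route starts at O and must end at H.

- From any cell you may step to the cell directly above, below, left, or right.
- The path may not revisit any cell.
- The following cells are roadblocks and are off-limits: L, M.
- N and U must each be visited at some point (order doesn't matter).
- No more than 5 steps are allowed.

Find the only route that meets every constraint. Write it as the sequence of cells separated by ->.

The budget equals the shortest possible length, so every move has to be on a shortest route through the required cells.
Route from O: down to U, left to T, 2× up (reaching I), left to H — 5 moves in all.
Check: all required cells visited; 5 ≤ 5 moves.

O -> U -> T -> N -> I -> H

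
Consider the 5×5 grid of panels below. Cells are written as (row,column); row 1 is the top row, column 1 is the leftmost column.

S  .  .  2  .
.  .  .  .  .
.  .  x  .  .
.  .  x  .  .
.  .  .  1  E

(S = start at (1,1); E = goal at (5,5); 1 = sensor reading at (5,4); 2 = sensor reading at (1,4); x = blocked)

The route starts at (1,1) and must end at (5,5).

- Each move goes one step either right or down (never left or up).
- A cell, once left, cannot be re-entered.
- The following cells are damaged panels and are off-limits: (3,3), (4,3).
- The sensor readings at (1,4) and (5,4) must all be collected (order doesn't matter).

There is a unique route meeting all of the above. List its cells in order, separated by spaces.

(1,1) (1,2) (1,3) (1,4) (2,4) (3,4) (4,4) (5,4) (5,5)

Moves only go right or down, so the column and row indices never decrease.
Route from (1,1): 3× right (reaching (1,4)), 4× down (reaching (5,4)), right to (5,5) — 8 moves in all.
Check: all required cells visited.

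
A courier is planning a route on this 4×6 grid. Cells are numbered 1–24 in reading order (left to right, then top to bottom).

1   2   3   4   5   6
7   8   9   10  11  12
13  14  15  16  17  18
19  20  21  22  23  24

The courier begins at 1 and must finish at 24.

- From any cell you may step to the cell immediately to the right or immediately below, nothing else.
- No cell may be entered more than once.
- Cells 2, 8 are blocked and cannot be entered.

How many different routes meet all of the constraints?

6

A right/down-only route from 1 to 24 makes exactly 3 down-moves and 5 right-moves in some order.
With no other constraints that would be C(8,3) = 56 routes.
Subtract routes through each blocked cell (inclusion–exclusion for overlaps): − through 2: 35 − through 8: 30 + through 2&8: 15 → 6.
That gives 6 routes.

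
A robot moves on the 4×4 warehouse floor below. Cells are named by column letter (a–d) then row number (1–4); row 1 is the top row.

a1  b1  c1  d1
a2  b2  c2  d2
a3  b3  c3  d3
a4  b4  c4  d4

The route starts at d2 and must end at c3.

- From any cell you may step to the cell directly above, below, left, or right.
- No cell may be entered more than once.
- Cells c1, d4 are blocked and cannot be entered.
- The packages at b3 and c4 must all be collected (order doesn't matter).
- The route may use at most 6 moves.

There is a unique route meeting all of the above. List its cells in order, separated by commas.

The budget equals the shortest possible length, so every move has to be on a shortest route through the required cells.
Route from d2: left 2 to b2, down 2 to b4, right 1 to c4, up 1 to c3 — 6 moves in all.
Check: all required cells visited; 6 ≤ 6 moves.

d2, c2, b2, b3, b4, c4, c3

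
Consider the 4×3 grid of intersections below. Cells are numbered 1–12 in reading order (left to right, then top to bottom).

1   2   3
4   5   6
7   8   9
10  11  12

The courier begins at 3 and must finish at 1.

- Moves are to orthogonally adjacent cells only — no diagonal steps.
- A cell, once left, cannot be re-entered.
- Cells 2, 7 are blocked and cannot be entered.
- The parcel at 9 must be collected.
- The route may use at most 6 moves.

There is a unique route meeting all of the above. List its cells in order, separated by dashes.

The budget equals the shortest possible length, so every move has to be on a shortest route through the required cells.
Route from 3: 2× down (reaching 9), left to 8, up to 5, left to 4, up to 1 — 6 moves in all.
Check: all required cells visited; 6 ≤ 6 moves.

3 - 6 - 9 - 8 - 5 - 4 - 1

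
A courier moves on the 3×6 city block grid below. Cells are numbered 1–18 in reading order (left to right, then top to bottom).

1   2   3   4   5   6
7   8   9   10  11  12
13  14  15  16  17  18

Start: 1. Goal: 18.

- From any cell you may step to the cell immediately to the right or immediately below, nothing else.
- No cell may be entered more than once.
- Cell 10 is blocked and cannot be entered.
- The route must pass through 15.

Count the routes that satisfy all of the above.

6

A right/down-only route from 1 to 18 makes exactly 2 down-moves and 5 right-moves in some order.
With no other constraints that would be C(7,2) = 21 routes.
Split at 15 and multiply the segment counts (each segment already excludes blocked cells): 1→15: 6; 15→18: 1; product = 6.
That gives 6 routes.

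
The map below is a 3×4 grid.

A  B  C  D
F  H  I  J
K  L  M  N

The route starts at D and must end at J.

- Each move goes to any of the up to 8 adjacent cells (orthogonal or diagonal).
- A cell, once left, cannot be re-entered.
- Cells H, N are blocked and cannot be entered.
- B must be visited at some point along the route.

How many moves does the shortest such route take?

4

Any route passes through B somewhere between D and J. Summing Chebyshev distances along the two legs (D → B → J) gives a lower bound of 2 + 2 = 4 moves.
A route of 4 moves achieves this: D → C → B → I → J.
Since 4 matches the lower bound, it is optimal.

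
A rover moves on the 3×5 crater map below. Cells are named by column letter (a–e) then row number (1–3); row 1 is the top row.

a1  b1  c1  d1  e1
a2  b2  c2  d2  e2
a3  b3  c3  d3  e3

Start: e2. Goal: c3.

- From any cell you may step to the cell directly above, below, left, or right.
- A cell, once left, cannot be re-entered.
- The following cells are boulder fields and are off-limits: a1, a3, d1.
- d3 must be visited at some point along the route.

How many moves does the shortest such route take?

3

Any route passes through d3 somewhere between e2 and c3. Summing Manhattan distances along the two legs (e2 → d3 → c3) gives a lower bound of 2 + 1 = 3 moves.
A route of 3 moves achieves this: e2 → e3 → d3 → c3.
Since 3 matches the lower bound, it is optimal.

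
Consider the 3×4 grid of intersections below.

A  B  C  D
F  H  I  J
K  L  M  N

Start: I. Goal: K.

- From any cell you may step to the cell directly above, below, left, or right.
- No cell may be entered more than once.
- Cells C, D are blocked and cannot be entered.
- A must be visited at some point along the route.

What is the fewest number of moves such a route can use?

Any route passes through A somewhere between I and K. Summing Manhattan distances along the two legs (I → A → K) gives a lower bound of 3 + 2 = 5 moves.
A route of 5 moves achieves this: I → H → B → A → F → K.
Since 5 matches the lower bound, it is optimal.

5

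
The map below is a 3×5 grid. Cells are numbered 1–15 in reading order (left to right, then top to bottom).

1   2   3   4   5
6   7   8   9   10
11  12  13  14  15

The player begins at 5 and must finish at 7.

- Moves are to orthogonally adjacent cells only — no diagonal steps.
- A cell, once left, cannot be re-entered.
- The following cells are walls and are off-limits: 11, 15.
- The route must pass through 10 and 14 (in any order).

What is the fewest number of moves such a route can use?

6

Any route passes through 10 and 14 in some order between 5 and 7. Summing Manhattan distances along each leg and taking the cheapest ordering (5 → 10 → 14 → 7) gives a lower bound of 1 + 2 + 3 = 6 moves.
A route of 6 moves achieves this: 5 → 10 → 9 → 14 → 13 → 8 → 7.
Since 6 matches the lower bound, it is optimal.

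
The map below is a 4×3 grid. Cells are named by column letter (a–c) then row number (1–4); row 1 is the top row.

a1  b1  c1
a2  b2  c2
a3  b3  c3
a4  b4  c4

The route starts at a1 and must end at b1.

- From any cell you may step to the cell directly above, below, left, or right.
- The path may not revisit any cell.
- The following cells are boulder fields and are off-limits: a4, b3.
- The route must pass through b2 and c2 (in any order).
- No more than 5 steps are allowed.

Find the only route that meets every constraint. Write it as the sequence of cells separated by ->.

The budget equals the shortest possible length, so every move has to be on a shortest route through the required cells.
Route from a1: down to a2, 2× right (reaching c2), up to c1, left to b1 — 5 moves in all.
Check: all required cells visited; 5 ≤ 5 moves.

a1 -> a2 -> b2 -> c2 -> c1 -> b1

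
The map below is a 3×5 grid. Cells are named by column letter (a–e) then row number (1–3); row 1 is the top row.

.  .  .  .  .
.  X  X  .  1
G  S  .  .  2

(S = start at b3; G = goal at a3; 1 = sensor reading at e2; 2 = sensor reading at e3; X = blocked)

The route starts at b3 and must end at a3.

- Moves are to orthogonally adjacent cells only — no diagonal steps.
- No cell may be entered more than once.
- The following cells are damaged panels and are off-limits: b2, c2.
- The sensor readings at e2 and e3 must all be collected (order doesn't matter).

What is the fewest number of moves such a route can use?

Any route passes through e2 and e3 in some order between b3 and a3. Summing Manhattan distances along each leg and taking the cheapest ordering (b3 → e2 → e3 → a3) gives a lower bound of 4 + 1 + 4 = 9 moves.
The shortest route satisfying every rule uses 11 moves: b3 → c3 → d3 → e3 → e2 → e1 → d1 → c1 → b1 → a1 → a2 → a3.
The bound of 9 isn't tight here; checking systematically, no route of length 9 through 10 satisfies every constraint, so 11 is the minimum.

11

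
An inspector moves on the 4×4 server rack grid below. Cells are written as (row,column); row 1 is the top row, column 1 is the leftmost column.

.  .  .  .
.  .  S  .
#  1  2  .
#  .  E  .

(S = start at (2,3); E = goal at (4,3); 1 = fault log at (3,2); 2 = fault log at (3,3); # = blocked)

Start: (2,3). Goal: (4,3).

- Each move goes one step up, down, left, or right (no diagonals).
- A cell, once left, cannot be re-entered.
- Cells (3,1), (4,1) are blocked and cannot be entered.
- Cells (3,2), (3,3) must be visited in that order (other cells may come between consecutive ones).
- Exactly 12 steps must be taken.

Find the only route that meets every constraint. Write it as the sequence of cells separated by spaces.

(2,3) (2,4) (1,4) (1,3) (1,2) (1,1) (2,1) (2,2) (3,2) (3,3) (3,4) (4,4) (4,3)

The waypoints must appear in the order (3,2), (3,3), with no cell reused.
Route from (2,3): right to (2,4), up to (1,4), 3× left (reaching (1,1)), down to (2,1), right to (2,2), down to (3,2), 2× right (reaching (3,4)), down to (4,4), left to (4,3) — 12 moves in all.
Check: order respected (1 at step 8, 2 at step 9); 12 moves as required.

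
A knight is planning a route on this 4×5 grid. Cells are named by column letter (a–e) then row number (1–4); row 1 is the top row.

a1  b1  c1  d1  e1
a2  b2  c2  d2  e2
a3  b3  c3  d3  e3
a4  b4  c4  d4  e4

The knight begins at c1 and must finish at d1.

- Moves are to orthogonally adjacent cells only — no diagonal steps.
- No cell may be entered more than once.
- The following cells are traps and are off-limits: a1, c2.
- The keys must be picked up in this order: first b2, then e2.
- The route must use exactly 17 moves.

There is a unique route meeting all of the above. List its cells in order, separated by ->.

c1 -> b1 -> b2 -> a2 -> a3 -> a4 -> b4 -> b3 -> c3 -> c4 -> d4 -> e4 -> e3 -> d3 -> d2 -> e2 -> e1 -> d1

The waypoints must appear in the order b2, e2, with no cell reused.
Route from c1: left 1 to b1, down 1 to b2, left 1 to a2, down 2 to a4, right 1 to b4, up 1 to b3, right 1 to c3, down 1 to c4, right 2 to e4, up 1 to e3, left 1 to d3, up 1 to d2, right 1 to e2, up 1 to e1, left 1 to d1 — 17 moves in all.
Check: order respected (b2 at step 2, e2 at step 15); 17 moves as required.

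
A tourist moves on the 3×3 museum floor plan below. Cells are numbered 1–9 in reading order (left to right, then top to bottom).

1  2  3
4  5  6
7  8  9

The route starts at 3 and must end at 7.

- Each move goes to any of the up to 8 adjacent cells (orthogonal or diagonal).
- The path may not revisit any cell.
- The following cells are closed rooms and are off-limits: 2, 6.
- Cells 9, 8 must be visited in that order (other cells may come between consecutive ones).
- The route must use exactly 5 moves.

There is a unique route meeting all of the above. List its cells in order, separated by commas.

The waypoints must appear in the order 9, 8, with no cell reused.
Route from 3: down-left to 5, down-right to 9, left to 8, up-left to 4, down to 7 — 5 moves in all.
Check: order respected (9 at step 2, 8 at step 3); 5 moves as required.

3, 5, 9, 8, 4, 7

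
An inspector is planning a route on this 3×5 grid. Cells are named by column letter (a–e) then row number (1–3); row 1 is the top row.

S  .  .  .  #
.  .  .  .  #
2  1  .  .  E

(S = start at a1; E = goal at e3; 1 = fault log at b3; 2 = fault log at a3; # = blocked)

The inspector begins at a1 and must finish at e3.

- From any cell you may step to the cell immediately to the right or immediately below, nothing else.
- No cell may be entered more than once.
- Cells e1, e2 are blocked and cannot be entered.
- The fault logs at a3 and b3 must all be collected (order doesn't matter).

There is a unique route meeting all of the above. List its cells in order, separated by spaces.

a1 a2 a3 b3 c3 d3 e3

Moves only go right or down, so the column and row indices never decrease.
Route from a1: down 2 to a3, right 4 to e3 — 6 moves in all.
Check: all required cells visited.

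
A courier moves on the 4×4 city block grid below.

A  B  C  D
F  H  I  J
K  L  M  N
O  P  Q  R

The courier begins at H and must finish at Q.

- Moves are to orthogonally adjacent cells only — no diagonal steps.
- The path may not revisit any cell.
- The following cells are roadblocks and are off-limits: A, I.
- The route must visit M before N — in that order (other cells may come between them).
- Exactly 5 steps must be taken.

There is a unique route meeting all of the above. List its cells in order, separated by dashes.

H - L - M - N - R - Q

The waypoints must appear in the order M, N, with no cell reused.
Route from H: down 1 to L, right 2 to N, down 1 to R, left 1 to Q — 5 moves in all.
Check: order respected (M at step 2, N at step 3); 5 moves as required.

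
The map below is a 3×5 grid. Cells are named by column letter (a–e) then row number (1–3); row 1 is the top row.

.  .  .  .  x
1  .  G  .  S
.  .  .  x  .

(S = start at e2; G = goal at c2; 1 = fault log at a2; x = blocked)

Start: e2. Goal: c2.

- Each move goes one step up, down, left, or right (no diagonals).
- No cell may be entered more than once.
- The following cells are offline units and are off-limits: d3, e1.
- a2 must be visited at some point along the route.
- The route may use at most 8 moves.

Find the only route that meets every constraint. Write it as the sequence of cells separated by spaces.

Any route must reach a2 and still end at c2 within 8 moves, so the order of the required stops is forced.
Route from e2: left to d2, up to d1, 3× left (reaching a1), down to a2, 2× right (reaching c2) — 8 moves in all.
Check: all required cells visited; 8 ≤ 8 moves.

e2 d2 d1 c1 b1 a1 a2 b2 c2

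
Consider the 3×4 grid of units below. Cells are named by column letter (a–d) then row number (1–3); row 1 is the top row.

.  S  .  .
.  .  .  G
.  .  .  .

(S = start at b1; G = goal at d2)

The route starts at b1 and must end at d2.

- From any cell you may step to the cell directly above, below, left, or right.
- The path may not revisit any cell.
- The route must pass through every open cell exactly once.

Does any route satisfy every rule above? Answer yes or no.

no

Exhausting the options from b1, every branch either would have to re-enter a cell already used or reaches the goal with a constraint still unmet.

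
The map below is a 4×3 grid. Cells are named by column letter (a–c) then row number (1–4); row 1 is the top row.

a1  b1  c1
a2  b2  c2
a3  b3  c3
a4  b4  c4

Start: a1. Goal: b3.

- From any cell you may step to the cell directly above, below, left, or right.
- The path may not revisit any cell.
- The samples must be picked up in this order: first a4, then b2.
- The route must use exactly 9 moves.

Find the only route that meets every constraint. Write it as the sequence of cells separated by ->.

a1 -> a2 -> a3 -> a4 -> b4 -> c4 -> c3 -> c2 -> b2 -> b3

The waypoints must appear in the order a4, b2, with no cell reused.
Route from a1: down 3 to a4, right 2 to c4, up 2 to c2, left 1 to b2, down 1 to b3 — 9 moves in all.
Check: order respected (a4 at step 3, b2 at step 8); 9 moves as required.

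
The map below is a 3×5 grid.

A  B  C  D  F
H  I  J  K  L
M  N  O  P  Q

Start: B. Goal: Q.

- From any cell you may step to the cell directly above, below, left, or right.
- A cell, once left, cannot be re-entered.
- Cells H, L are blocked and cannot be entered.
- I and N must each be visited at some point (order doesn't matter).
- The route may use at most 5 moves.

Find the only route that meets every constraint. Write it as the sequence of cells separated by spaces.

B I N O P Q

Any route must reach I and N and still end at Q within 5 moves, so the order of the required stops is forced.
Route from B: 2× down (reaching N), 3× right (reaching Q) — 5 moves in all.
Check: all required cells visited; 5 ≤ 5 moves.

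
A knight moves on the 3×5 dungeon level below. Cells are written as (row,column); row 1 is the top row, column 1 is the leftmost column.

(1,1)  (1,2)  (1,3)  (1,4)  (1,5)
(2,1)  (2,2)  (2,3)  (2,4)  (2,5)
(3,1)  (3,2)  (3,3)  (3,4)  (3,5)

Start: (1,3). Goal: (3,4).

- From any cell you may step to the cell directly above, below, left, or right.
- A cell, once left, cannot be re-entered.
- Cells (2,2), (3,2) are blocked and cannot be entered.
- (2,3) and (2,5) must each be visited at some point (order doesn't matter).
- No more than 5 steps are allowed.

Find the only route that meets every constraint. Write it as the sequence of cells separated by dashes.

(1,3) - (2,3) - (2,4) - (2,5) - (3,5) - (3,4)

The budget equals the shortest possible length, so every move has to be on a shortest route through the required cells.
Route from (1,3): down to (2,3), 2× right (reaching (2,5)), down to (3,5), left to (3,4) — 5 moves in all.
Check: all required cells visited; 5 ≤ 5 moves.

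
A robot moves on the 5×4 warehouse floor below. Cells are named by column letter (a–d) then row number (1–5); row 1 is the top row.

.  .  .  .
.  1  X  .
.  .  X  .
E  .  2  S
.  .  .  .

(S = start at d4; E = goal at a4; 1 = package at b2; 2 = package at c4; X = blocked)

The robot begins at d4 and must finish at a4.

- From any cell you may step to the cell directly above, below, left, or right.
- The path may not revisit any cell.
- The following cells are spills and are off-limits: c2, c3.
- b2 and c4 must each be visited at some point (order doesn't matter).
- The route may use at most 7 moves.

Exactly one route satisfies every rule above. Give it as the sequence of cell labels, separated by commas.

d4, c4, b4, b3, b2, a2, a3, a4

The budget equals the shortest possible length, so every move has to be on a shortest route through the required cells.
Route from d4: 2× left (reaching b4), 2× up (reaching b2), left to a2, 2× down (reaching a4) — 7 moves in all.
Check: all required cells visited; 7 ≤ 7 moves.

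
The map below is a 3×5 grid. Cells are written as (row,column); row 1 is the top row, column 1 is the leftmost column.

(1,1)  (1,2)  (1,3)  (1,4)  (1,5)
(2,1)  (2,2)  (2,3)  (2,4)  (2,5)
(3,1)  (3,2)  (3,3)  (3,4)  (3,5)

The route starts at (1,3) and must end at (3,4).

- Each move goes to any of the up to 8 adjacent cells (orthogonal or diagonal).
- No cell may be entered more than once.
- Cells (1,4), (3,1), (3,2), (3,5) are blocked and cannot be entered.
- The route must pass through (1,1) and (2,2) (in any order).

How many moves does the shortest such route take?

Any route passes through (1,1) and (2,2) in some order between (1,3) and (3,4). Summing Chebyshev distances along each leg and taking the cheapest ordering ((1,3) → (1,1) → (2,2) → (3,4)) gives a lower bound of 2 + 1 + 2 = 5 moves.
A route of 5 moves achieves this: (1,3) → (1,2) → (1,1) → (2,2) → (2,3) → (3,4).
Since 5 matches the lower bound, it is optimal.

5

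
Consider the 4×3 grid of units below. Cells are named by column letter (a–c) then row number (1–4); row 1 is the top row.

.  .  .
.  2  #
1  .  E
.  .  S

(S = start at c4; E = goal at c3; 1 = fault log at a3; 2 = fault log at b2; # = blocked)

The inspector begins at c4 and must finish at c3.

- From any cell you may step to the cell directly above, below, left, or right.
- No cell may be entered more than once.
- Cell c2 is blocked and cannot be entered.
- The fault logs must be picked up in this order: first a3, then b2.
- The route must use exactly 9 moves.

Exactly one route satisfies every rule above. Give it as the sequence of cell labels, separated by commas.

c4, b4, a4, a3, a2, a1, b1, b2, b3, c3

The waypoints must appear in the order a3, b2, with no cell reused.
Route from c4: 2× left (reaching a4), 3× up (reaching a1), right to b1, 2× down (reaching b3), right to c3 — 9 moves in all.
Check: order respected (1 at step 3, 2 at step 7); 9 moves as required.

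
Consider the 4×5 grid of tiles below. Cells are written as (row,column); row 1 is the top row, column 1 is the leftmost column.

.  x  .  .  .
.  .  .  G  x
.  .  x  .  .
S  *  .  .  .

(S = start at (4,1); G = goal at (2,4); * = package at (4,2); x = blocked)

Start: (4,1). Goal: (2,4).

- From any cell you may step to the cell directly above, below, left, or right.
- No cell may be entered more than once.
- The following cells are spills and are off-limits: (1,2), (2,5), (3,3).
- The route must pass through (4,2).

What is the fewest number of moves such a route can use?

Any route passes through (4,2) somewhere between (4,1) and (2,4). Summing Manhattan distances along the two legs ((4,1) → (4,2) → (2,4)) gives a lower bound of 1 + 4 = 5 moves.
A route of 5 moves achieves this: (4,1) → (4,2) → (3,2) → (2,2) → (2,3) → (2,4).
Since 5 matches the lower bound, it is optimal.

5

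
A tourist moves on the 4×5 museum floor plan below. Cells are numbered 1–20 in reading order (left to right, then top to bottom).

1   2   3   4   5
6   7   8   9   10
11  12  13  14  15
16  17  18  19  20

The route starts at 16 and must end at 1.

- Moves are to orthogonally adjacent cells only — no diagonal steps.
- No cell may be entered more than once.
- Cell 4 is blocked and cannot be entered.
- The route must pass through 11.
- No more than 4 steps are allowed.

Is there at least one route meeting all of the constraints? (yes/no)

yes

One route that works: 16 → 11 → 6 → 1.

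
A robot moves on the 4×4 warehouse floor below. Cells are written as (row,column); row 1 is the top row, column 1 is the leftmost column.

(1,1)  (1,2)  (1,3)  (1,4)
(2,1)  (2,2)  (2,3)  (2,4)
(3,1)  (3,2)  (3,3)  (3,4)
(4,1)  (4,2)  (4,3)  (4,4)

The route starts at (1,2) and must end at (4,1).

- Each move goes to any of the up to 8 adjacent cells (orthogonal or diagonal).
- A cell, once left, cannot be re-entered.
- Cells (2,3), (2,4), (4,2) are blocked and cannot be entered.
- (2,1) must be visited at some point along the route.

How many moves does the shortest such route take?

3

Any route passes through (2,1) somewhere between (1,2) and (4,1). Summing Chebyshev distances along the two legs ((1,2) → (2,1) → (4,1)) gives a lower bound of 1 + 2 = 3 moves.
A route of 3 moves achieves this: (1,2) → (2,1) → (3,1) → (4,1).
Since 3 matches the lower bound, it is optimal.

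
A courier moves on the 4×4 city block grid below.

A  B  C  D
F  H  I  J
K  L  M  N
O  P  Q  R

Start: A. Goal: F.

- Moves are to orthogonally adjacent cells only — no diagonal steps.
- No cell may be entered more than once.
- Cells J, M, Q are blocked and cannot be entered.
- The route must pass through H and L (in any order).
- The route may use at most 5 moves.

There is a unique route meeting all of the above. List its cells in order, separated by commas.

The 5-move cap with required stops at H, L leaves no slack for detours.
Route from A: right 1 to B, down 2 to L, left 1 to K, up 1 to F — 5 moves in all.
Check: all required cells visited; 5 ≤ 5 moves.

A, B, H, L, K, F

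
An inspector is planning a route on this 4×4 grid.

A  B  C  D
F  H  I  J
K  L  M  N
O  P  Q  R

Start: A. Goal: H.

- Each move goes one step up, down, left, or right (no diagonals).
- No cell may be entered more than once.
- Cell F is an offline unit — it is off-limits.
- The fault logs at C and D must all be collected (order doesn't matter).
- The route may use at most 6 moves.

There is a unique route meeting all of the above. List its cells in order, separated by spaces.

The budget equals the shortest possible length, so every move has to be on a shortest route through the required cells.
Route from A: 3× right (reaching D), down to J, 2× left (reaching H) — 6 moves in all.
Check: all required cells visited; 6 ≤ 6 moves.

A B C D J I H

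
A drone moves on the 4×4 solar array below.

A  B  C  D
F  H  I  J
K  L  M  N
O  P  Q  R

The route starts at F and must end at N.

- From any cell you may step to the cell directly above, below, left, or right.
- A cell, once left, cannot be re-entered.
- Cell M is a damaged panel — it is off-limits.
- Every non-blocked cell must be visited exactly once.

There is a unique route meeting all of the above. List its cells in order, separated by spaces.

F A B C D J I H L K O P Q R N

Need to visit all 15 open cells exactly once, starting at F and ending at N.
Cell Q has only two open neighbours (P and R), so the path must pass straight through it: one of those is the cell it's entered from and the other is where it exits.
Route from F: up 1 to A, right 3 to D, down 1 to J, left 2 to H, down 1 to L, left 1 to K, down 1 to O, right 3 to R, up 1 to N — 14 moves in all.
Check: all 15 open cells covered.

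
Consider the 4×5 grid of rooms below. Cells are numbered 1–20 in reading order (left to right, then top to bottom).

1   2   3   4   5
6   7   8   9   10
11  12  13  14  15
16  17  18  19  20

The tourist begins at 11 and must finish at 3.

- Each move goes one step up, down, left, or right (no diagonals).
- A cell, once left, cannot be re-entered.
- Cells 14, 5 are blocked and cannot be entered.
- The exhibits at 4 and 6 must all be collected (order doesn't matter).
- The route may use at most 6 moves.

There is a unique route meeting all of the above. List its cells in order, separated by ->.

The budget equals the shortest possible length, so every move has to be on a shortest route through the required cells.
Route from 11: up to 6, 3× right (reaching 9), up to 4, left to 3 — 6 moves in all.
Check: all required cells visited; 6 ≤ 6 moves.

11 -> 6 -> 7 -> 8 -> 9 -> 4 -> 3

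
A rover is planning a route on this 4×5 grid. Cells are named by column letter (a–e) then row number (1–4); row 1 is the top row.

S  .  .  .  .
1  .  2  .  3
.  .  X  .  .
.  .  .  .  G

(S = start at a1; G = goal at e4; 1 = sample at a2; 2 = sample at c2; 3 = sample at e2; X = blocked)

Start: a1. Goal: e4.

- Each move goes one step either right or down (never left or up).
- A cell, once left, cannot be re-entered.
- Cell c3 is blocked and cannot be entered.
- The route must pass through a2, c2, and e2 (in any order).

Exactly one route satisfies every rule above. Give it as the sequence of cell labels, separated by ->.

a1 -> a2 -> b2 -> c2 -> d2 -> e2 -> e3 -> e4

Moves only go right or down, so the column and row indices never decrease.
Route from a1: down to a2, 4× right (reaching e2), 2× down (reaching e4) — 7 moves in all.
Check: all required cells visited.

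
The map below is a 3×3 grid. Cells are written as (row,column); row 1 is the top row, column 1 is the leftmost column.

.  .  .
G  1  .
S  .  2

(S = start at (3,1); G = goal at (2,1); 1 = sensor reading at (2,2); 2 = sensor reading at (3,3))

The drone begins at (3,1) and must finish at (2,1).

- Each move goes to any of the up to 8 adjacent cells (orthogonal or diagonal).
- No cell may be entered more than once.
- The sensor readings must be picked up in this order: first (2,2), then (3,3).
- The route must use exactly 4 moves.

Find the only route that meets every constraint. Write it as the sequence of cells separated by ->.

(3,1) -> (2,2) -> (3,3) -> (3,2) -> (2,1)

The waypoints must appear in the order (2,2), (3,3), with no cell reused.
Route from (3,1): up-right 1 to (2,2), down-right 1 to (3,3), left 1 to (3,2), up-left 1 to (2,1) — 4 moves in all.
Check: order respected (1 at step 1, 2 at step 2); 4 moves as required.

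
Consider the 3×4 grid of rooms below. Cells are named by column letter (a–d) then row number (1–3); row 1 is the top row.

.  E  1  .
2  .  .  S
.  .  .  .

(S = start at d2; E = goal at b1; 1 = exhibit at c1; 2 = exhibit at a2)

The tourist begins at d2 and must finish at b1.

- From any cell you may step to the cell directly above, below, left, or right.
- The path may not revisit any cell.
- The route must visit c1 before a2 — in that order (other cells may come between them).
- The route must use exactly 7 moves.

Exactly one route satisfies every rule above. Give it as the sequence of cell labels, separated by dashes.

d2 - d1 - c1 - c2 - b2 - a2 - a1 - b1

The waypoints must appear in the order c1, a2, with no cell reused.
Route from d2: up to d1, left to c1, down to c2, 2× left (reaching a2), up to a1, right to b1 — 7 moves in all.
Check: order respected (1 at step 2, 2 at step 5); 7 moves as required.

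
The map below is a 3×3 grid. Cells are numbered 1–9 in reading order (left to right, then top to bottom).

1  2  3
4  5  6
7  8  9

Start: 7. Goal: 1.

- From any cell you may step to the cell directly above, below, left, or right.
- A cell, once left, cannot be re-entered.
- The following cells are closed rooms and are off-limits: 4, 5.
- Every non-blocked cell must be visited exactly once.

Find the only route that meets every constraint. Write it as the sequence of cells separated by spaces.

Need to visit all 7 open cells exactly once, starting at 7 and ending at 1.
Cell 6 has only two open neighbours (3 and 9), so the path must pass straight through it: one of those is the cell it's entered from and the other is where it exits.
Route from 7: 2× right (reaching 9), 2× up (reaching 3), 2× left (reaching 1) — 6 moves in all.
Check: all 7 open cells covered.

7 8 9 6 3 2 1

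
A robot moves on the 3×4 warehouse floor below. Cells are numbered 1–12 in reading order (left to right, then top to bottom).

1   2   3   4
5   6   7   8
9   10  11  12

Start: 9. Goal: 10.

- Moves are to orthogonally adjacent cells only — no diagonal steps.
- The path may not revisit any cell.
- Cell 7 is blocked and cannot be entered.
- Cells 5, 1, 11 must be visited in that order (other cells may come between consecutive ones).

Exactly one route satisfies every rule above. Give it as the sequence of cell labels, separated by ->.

9 -> 5 -> 1 -> 2 -> 3 -> 4 -> 8 -> 12 -> 11 -> 10

The waypoints must appear in the order 5, 1, 11, with no cell reused.
Route from 9: 2× up (reaching 1), 3× right (reaching 4), 2× down (reaching 12), 2× left (reaching 10) — 9 moves in all.
Check: order respected (5 at step 1, 1 at step 2, 11 at step 8).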